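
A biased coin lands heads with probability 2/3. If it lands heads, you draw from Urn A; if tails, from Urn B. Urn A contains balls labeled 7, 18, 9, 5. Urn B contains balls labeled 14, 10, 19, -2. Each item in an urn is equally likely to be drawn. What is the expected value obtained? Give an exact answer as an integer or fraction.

E[X | Urn A] = (7 + 18 + 9 + 5)/4 = 39/4
E[X | Urn B] = (14 + 10 + 19 − 2)/4 = 41/4
E[X] = (2/3)·39/4 + (1/3)·41/4 = 119/12

119/12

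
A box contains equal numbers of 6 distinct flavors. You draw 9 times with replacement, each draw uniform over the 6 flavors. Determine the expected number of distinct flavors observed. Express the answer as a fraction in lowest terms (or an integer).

Let Xⱼ=1 if type j appears at least once. P(Xⱼ=1) = 1 − ((6−1)/6)^9 = 8124571/10077696.
E[#distinct] = 6·8124571/10077696 = 8124571/1679616.

8124571/1679616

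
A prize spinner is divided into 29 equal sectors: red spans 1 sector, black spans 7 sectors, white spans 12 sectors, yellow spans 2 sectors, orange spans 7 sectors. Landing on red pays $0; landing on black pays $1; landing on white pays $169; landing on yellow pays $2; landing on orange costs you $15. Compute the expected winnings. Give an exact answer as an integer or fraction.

1934/29 dollars

E[payout] = (1/29)·0 + (7/29)·1 + (12/29)·169 + (2/29)·2 + (7/29)·(-15) = 1934/29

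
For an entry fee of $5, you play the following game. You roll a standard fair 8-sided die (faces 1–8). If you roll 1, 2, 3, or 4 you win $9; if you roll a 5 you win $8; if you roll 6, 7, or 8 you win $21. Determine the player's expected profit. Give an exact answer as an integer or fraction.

67/8 dollars

E[payout] = (1/8)·8 + (1/2)·9 + (3/8)·21 = 107/8
Expected profit = 107/8 − 5 = 67/8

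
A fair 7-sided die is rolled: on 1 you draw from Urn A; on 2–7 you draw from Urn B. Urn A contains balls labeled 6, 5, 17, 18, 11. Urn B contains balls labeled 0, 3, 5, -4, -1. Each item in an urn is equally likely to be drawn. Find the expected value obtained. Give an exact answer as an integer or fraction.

E[X | Urn A] = (6 + 5 + 17 + 18 + 11)/5 = 57/5
E[X | Urn B] = (0 + 3 + 5 − 4 − 1)/5 = 3/5
E[X] = (1/7)·57/5 + (6/7)·3/5 = 15/7

15/7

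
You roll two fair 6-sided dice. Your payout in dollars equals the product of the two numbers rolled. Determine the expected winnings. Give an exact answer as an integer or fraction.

Distribution of the product of the two numbers rolled: 1 w.p. 1/36, 2 w.p. 1/18, 3 w.p. 1/18, 4 w.p. 1/12, 5 w.p. 1/18, 6 w.p. 1/9, …
E[payout] = (1/36)·1 + (1/18)·2 + (1/18)·3 + (1/12)·4 + (1/18)·5 + (1/9)·6 + (1/18)·8 + (1/36)·9 + (1/18)·10 + (1/9)·12 + (1/18)·15 + (1/36)·16 + (1/18)·18 + (1/18)·20 + (1/18)·24 + (1/36)·25 + (1/18)·30 + (1/36)·36 = 49/4

49/4 dollars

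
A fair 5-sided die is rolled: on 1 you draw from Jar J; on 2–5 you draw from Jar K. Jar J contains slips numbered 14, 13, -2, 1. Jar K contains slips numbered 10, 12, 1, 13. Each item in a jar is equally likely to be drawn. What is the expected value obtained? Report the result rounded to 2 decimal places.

8.50

E[X | Jar J] = (14 + 13 − 2 + 1)/4 = 13/2
E[X | Jar K] = (10 + 12 + 1 + 13)/4 = 9
E[X] = (1/5)·13/2 + (4/5)·9 = 17/2 ≈ 8.50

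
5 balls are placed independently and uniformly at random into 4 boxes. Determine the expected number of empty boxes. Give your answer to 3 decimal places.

Let Xⱼ=1 if box j is empty. P(Xⱼ=1) = ((4-1)/4)^5 = 243/1024.
By linearity, E[#empty] = 4·243/1024 = 243/256.
≈ 0.949

0.949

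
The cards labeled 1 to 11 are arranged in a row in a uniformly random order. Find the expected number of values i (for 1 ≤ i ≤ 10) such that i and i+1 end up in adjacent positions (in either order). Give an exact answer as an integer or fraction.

For each i ∈ {1,…,10}, let Xᵢ = 1 if i and i+1 are adjacent. P(Xᵢ=1) = 2·(11−1)!/11! = 2/11.
By linearity, E[ΣXᵢ] = (10)·(2/11) = 20/11.

20/11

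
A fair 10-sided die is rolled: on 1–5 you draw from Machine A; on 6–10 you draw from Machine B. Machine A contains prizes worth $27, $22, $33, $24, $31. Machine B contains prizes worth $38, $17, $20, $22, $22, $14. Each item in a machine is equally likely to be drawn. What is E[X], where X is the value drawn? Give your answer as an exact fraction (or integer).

E[X | Machine A] = (27 + 22 + 33 + 24 + 31)/5 = 137/5
E[X | Machine B] = (38 + 17 + 20 + 22 + 22 + 14)/6 = 133/6
E[X] = (1/2)·137/5 + (1/2)·133/6 = 1487/60

1487/60 dollars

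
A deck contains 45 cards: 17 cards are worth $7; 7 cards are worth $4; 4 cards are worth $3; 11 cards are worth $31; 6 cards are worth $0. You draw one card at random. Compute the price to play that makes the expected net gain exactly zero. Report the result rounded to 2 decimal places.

$11.11

E[payout] = (17/45)·7 + (7/45)·4 + (4/45)·3 + (11/45)·31 + (6/45)·0 = 100/9
Fair fee = E[payout] = 100/9 ≈ $11.11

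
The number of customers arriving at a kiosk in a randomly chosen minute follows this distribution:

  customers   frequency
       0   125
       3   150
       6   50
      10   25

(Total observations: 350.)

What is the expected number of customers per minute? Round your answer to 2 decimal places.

Total = 350, so P(customers=0) = 125/350, etc.
E[X] = (5/14)·0 + (3/7)·3 + (1/7)·6 + (1/14)·10
     = 20/7 ≈ 2.86

2.86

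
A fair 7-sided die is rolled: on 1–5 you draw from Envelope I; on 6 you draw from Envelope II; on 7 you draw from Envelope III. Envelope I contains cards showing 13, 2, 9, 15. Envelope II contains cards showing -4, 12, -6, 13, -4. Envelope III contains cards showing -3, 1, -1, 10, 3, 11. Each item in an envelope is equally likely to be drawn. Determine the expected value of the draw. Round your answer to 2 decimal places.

E[X | Envelope I] = (13 + 2 + 9 + 15)/4 = 39/4
E[X | Envelope II] = (-4 + 12 − 6 + 13 − 4)/5 = 11/5
E[X | Envelope III] = (-3 + 1 − 1 + 10 + 3 + 11)/6 = 7/2
E[X] = (5/7)·39/4 + (1/7)·11/5 + (1/7)·7/2 = 1089/140 ≈ 7.78

7.78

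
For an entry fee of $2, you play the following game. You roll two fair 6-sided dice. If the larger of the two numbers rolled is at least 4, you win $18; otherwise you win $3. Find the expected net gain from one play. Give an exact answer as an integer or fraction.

E[payout] = (1/4)·3 + (3/4)·18 = 57/4
Expected profit = 57/4 − 2 = 49/4

49/4 dollars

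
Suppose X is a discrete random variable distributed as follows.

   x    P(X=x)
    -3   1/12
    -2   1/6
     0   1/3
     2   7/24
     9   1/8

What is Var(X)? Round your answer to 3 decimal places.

11.443

E[X] = (1/12)·(-3) + (1/6)·(-2) + (1/3)·0 + (7/24)·2 + (1/8)·9 = 9/8
E[X²] = (1/12)·9 + (1/6)·4 + (1/3)·0 + (7/24)·4 + (1/8)·81 = 305/24
Var(X) = 305/24 − (9/8)² = 2197/192 ≈ 11.443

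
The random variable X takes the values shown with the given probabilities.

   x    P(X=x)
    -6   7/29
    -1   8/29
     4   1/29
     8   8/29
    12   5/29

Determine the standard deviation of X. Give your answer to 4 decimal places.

E[X] = 78/29, E[X²] = 52
Var(X) = E[X²] − (E[X])² = 52 − 6084/841 = 37648/841
SD(X) = √(37648/841) ≈ 6.6907

6.6907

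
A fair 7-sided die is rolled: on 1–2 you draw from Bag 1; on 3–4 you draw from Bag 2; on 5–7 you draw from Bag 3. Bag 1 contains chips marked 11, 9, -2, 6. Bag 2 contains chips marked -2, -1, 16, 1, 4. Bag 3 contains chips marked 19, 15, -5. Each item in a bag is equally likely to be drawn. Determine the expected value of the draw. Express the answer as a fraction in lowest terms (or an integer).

E[X | Bag 1] = (11 + 9 − 2 + 6)/4 = 6
E[X | Bag 2] = (-2 − 1 + 16 + 1 + 4)/5 = 18/5
E[X | Bag 3] = (19 + 15 − 5)/3 = 29/3
E[X] = (2/7)·6 + (2/7)·18/5 + (3/7)·29/3 = 241/35

241/35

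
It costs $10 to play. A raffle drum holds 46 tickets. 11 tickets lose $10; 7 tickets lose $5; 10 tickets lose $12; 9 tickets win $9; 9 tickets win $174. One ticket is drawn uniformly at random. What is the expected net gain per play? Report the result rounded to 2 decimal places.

E[payout] = (11/46)·(-10) + (7/46)·(-5) + (10/46)·(-12) + (9/46)·9 + (9/46)·174 = 691/23
Expected profit = 691/23 − 10 = 461/23 ≈ $20.04

$20.04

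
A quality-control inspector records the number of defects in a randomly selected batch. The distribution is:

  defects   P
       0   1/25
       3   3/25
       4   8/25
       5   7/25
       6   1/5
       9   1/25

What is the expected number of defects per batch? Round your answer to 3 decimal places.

4.600

E[X] = (1/25)·0 + (3/25)·3 + (8/25)·4 + (7/25)·5 + (1/5)·6 + (1/25)·9
     = 23/5 ≈ 4.600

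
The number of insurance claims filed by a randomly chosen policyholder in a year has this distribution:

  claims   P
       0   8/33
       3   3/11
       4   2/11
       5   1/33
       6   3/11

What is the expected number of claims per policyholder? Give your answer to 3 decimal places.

E[X] = (8/33)·0 + (3/11)·3 + (2/11)·4 + (1/33)·5 + (3/11)·6
     = 10/3 ≈ 3.333

3.333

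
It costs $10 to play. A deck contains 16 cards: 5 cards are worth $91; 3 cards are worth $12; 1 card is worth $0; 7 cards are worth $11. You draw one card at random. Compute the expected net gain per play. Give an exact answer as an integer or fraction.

51/2 dollars

E[payout] = (5/16)·91 + (3/16)·12 + (1/16)·0 + (7/16)·11 = 71/2
Expected profit = 71/2 − 10 = 51/2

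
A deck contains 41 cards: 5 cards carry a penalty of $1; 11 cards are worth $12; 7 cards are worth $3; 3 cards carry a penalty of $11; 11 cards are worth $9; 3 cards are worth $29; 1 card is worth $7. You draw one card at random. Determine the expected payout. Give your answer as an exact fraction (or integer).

E[payout] = (5/41)·(-1) + (11/41)·12 + (7/41)·3 + (3/41)·(-11) + (11/41)·9 + (3/41)·29 + (1/41)·7 = 308/41

308/41 dollars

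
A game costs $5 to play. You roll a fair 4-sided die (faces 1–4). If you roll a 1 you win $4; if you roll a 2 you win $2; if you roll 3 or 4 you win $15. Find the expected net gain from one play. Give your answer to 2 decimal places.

E[payout] = (1/4)·2 + (1/4)·4 + (1/2)·15 = 9
Expected profit = 9 − 5 = 4 ≈ $4.00

$4.00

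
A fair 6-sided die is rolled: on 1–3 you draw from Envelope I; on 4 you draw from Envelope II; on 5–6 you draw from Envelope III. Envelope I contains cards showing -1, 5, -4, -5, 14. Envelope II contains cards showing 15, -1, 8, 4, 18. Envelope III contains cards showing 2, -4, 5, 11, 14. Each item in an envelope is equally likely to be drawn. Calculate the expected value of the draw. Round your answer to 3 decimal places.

E[X | Envelope I] = (-1 + 5 − 4 − 5 + 14)/5 = 9/5
E[X | Envelope II] = (15 − 1 + 8 + 4 + 18)/5 = 44/5
E[X | Envelope III] = (2 − 4 + 5 + 11 + 14)/5 = 28/5
E[X] = (1/2)·9/5 + (1/6)·44/5 + (1/3)·28/5 = 127/30 ≈ 4.233

4.233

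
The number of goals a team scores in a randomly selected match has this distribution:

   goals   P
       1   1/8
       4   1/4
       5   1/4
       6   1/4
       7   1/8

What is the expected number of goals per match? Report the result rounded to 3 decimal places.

E[X] = (1/8)·1 + (1/4)·4 + (1/4)·5 + (1/4)·6 + (1/8)·7
     = 19/4 ≈ 4.750

4.750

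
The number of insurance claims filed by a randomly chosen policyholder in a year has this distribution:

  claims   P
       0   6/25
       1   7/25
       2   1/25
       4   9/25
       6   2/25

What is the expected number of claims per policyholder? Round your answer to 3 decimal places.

E[X] = (6/25)·0 + (7/25)·1 + (1/25)·2 + (9/25)·4 + (2/25)·6
     = 57/25 ≈ 2.280

2.280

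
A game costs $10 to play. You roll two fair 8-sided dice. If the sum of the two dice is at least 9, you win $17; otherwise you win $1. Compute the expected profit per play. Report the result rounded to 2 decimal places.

E[payout] = (7/16)·1 + (9/16)·17 = 10
Expected profit = 10 − 10 = 0 ≈ $0.00

$0.00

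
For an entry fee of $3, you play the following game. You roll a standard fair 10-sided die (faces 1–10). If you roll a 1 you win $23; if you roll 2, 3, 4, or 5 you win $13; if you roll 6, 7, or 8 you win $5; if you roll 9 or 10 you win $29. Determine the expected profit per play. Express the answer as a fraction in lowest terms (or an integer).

59/5 dollars

E[payout] = (3/10)·5 + (2/5)·13 + (1/10)·23 + (1/5)·29 = 74/5
Expected profit = 74/5 − 3 = 59/5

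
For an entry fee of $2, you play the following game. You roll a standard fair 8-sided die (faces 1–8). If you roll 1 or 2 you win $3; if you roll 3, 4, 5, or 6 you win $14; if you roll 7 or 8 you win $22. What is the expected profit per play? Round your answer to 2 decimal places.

E[payout] = (1/4)·3 + (1/2)·14 + (1/4)·22 = 53/4
Expected profit = 53/4 − 2 = 45/4 ≈ $11.25

$11.25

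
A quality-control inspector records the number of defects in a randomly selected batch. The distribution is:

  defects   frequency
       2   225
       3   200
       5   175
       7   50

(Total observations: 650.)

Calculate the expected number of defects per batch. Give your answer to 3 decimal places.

3.500

Total = 650, so P(defects=2) = 225/650, etc.
E[X] = (9/26)·2 + (4/13)·3 + (7/26)·5 + (1/13)·7
     = 7/2 ≈ 3.500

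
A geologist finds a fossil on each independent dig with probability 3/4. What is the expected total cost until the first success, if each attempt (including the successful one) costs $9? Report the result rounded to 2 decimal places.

E[#attempts] = 1/p = 4/3; E[cost] = 9·4/3 = 12.
≈ 12.00

$12.00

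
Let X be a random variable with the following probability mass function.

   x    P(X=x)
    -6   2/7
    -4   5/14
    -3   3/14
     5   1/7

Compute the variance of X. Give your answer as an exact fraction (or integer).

E[X] = (2/7)·(-6) + (5/14)·(-4) + (3/14)·(-3) + (1/7)·5 = -43/14
E[X²] = (2/7)·36 + (5/14)·16 + (3/14)·9 + (1/7)·25 = 43/2
Var(X) = 43/2 − (-43/14)² = 2365/196

2365/196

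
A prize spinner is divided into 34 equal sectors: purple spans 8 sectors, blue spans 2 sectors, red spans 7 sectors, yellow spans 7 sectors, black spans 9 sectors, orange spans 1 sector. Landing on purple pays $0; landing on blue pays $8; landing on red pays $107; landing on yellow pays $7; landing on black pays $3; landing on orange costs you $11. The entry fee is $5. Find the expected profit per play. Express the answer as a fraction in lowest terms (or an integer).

E[payout] = (8/34)·0 + (2/34)·8 + (7/34)·107 + (7/34)·7 + (9/34)·3 + (1/34)·(-11) = 415/17
Expected profit = 415/17 − 5 = 330/17

330/17 dollars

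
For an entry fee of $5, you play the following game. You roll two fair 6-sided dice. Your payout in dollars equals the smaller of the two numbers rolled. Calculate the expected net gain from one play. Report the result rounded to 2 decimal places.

Distribution of the smaller of the two numbers rolled: 1 w.p. 11/36, 2 w.p. 1/4, 3 w.p. 7/36, 4 w.p. 5/36, 5 w.p. 1/12, 6 w.p. 1/36
E[payout] = (11/36)·1 + (1/4)·2 + (7/36)·3 + (5/36)·4 + (1/12)·5 + (1/36)·6 = 91/36
Expected profit = 91/36 − 5 = -89/36 ≈ -$2.47

-$2.47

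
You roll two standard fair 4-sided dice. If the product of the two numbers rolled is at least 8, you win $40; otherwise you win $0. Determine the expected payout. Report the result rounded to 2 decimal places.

$15.00

E[payout] = (5/8)·0 + (3/8)·40 = 15
≈ $15.00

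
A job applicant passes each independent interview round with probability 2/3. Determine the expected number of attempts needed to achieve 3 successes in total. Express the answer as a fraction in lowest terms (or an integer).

9/2

By linearity (sum of 3 independent geometric waits), E[trials] = 3/p = 3/(2/3) = 9/2.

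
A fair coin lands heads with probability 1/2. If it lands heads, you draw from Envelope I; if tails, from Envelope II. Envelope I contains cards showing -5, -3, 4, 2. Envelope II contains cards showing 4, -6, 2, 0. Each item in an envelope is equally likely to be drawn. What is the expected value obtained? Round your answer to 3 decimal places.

E[X | Envelope I] = (-5 − 3 + 4 + 2)/4 = -1/2
E[X | Envelope II] = (4 − 6 + 2 + 0)/4 = 0
E[X] = (1/2)·(-1/2) + (1/2)·0 = -1/4 ≈ -0.250

-0.250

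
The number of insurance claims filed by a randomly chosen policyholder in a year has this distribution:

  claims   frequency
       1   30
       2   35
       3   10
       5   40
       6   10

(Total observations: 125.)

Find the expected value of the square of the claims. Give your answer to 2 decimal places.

Total = 125, so P(claims=1) = 30/125, etc.
E[X²] = (6/25)·1 + (7/25)·4 + (2/25)·9 + (8/25)·25 + (2/25)·36
     = 324/25 ≈ 12.96

12.96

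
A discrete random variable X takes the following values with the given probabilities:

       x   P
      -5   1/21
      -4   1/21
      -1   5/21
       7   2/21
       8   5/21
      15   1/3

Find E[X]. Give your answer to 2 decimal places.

6.90

E[X] = (1/21)·(-5) + (1/21)·(-4) + (5/21)·(-1) + (2/21)·7 + (5/21)·8 + (1/3)·15
     = 145/21 ≈ 6.90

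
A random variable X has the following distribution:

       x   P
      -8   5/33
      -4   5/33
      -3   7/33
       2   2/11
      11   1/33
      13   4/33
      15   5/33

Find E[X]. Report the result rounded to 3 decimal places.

E[X] = (5/33)·(-8) + (5/33)·(-4) + (7/33)·(-3) + (2/11)·2 + (1/33)·11 + (4/33)·13 + (5/33)·15
     = 23/11 ≈ 2.091

2.091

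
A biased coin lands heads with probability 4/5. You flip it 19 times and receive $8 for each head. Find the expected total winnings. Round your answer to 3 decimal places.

E[#heads] = 19·4/5 = 76/5 (linearity over flips).
E[winnings] = 8·76/5 = 608/5.
≈ 121.600

$121.600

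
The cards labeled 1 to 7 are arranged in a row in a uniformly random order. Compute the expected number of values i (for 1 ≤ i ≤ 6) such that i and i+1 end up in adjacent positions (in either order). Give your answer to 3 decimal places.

1.714

For each i ∈ {1,…,6}, let Xᵢ = 1 if i and i+1 are adjacent. P(Xᵢ=1) = 2·(7−1)!/7! = 2/7.
By linearity, E[ΣXᵢ] = (6)·(2/7) = 12/7.
≈ 1.714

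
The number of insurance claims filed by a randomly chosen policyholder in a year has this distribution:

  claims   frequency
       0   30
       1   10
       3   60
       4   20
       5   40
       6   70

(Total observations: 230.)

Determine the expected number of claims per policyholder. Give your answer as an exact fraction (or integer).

Total = 230, so P(claims=0) = 30/230, etc.
E[X] = (3/23)·0 + (1/23)·1 + (6/23)·3 + (2/23)·4 + (4/23)·5 + (7/23)·6
     = 89/23

89/23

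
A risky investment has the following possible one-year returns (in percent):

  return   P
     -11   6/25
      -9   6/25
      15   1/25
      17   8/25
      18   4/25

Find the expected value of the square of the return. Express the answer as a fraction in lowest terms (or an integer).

E[X²] = (6/25)·121 + (6/25)·81 + (1/25)·225 + (8/25)·289 + (4/25)·324
     = 1009/5

1009/5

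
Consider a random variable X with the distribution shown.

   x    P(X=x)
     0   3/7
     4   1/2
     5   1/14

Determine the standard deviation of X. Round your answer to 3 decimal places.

E[X] = 33/14, E[X²] = 137/14
Var(X) = E[X²] − (E[X])² = 137/14 − 1089/196 = 829/196
SD(X) = √(829/196) ≈ 2.057

2.057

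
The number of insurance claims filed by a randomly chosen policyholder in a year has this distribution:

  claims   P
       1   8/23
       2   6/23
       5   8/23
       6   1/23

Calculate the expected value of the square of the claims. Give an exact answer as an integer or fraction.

268/23

E[X²] = (8/23)·1 + (6/23)·4 + (8/23)·25 + (1/23)·36
     = 268/23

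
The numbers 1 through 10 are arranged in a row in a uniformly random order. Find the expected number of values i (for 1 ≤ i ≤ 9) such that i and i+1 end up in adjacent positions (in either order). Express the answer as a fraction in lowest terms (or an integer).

For each i ∈ {1,…,9}, let Xᵢ = 1 if i and i+1 are adjacent. P(Xᵢ=1) = 2·(10−1)!/10! = 2/10.
By linearity, E[ΣXᵢ] = (9)·(2/10) = 9/5.

9/5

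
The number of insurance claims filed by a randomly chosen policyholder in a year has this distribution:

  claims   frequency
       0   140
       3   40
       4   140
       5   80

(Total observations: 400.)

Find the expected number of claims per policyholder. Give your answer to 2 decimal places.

Total = 400, so P(claims=0) = 140/400, etc.
E[X] = (7/20)·0 + (1/10)·3 + (7/20)·4 + (1/5)·5
     = 27/10 ≈ 2.70

2.70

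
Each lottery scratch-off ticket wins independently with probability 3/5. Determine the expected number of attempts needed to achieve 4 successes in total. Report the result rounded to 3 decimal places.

6.667

By linearity (sum of 4 independent geometric waits), E[trials] = 4/p = 4/(3/5) = 20/3.
≈ 6.667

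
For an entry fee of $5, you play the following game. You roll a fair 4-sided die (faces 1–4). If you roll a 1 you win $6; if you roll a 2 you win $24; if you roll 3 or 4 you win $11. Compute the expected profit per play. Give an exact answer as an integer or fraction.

E[payout] = (1/4)·6 + (1/2)·11 + (1/4)·24 = 13
Expected profit = 13 − 5 = 8

$8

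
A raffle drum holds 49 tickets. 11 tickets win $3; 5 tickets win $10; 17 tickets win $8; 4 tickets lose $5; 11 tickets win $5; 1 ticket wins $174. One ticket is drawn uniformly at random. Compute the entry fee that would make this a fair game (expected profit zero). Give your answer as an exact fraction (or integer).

E[payout] = (11/49)·3 + (5/49)·10 + (17/49)·8 + (4/49)·(-5) + (11/49)·5 + (1/49)·174 = 428/49
Fair fee = E[payout] = 428/49

428/49 dollars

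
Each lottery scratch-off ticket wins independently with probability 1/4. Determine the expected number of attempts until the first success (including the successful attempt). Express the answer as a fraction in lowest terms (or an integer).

4

For a geometric distribution, E[trials] = 1/p = 1/(1/4) = 4.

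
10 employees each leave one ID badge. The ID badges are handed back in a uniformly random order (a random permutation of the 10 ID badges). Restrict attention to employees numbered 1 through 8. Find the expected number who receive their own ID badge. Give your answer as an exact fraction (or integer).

4/5

Let Xᵢ = 1 if person i gets their own ID badge. For each i, P(Xᵢ=1) = 1/10.
By linearity of expectation, E[X₁+…+X_8] = 8·(1/10) = 4/5.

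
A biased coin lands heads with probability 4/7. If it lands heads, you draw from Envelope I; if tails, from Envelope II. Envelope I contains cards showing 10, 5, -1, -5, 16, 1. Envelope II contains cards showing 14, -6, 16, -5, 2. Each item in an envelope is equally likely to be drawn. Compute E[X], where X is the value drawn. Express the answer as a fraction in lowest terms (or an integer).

E[X | Envelope I] = (10 + 5 − 1 − 5 + 16 + 1)/6 = 13/3
E[X | Envelope II] = (14 − 6 + 16 − 5 + 2)/5 = 21/5
E[X] = (4/7)·13/3 + (3/7)·21/5 = 449/105

449/105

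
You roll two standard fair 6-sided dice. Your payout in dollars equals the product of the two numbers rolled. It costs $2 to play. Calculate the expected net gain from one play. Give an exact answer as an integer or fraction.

41/4 dollars

Distribution of the product of the two numbers rolled: 1 w.p. 1/36, 2 w.p. 1/18, 3 w.p. 1/18, 4 w.p. 1/12, 5 w.p. 1/18, 6 w.p. 1/9, …
E[payout] = (1/36)·1 + (1/18)·2 + (1/18)·3 + (1/12)·4 + (1/18)·5 + (1/9)·6 + (1/18)·8 + (1/36)·9 + (1/18)·10 + (1/9)·12 + (1/18)·15 + (1/36)·16 + (1/18)·18 + (1/18)·20 + (1/18)·24 + (1/36)·25 + (1/18)·30 + (1/36)·36 = 49/4
Expected profit = 49/4 − 2 = 41/4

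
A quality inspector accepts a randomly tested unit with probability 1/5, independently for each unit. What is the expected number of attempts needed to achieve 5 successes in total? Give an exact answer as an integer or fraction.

By linearity (sum of 5 independent geometric waits), E[trials] = 5/p = 5/(1/5) = 25.

25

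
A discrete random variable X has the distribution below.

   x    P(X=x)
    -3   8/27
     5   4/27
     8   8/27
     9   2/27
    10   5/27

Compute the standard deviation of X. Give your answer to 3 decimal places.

5.232

E[X] = 128/27, E[X²] = 1346/27
Var(X) = E[X²] − (E[X])² = 1346/27 − 16384/729 = 19958/729
SD(X) = √(19958/729) ≈ 5.232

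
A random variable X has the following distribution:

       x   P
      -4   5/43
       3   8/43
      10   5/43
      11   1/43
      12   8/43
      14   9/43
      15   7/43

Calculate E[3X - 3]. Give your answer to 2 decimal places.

E[3x-3] = (5/43)·(-15) + (8/43)·6 + (5/43)·27 + (1/43)·30 + (8/43)·33 + (9/43)·39 + (7/43)·42
     = 1047/43 ≈ 24.35

24.35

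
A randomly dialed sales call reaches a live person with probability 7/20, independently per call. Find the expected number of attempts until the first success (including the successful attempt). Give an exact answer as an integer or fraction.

20/7

For a geometric distribution, E[trials] = 1/p = 1/(7/20) = 20/7.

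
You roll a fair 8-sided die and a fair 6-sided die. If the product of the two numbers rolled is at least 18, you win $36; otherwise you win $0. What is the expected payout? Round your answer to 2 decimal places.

$13.50

E[payout] = (5/8)·0 + (3/8)·36 = 27/2
≈ $13.50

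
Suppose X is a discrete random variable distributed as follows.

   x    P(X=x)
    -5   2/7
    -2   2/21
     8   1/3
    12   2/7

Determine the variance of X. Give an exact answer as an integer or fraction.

22034/441

E[X] = (2/7)·(-5) + (2/21)·(-2) + (1/3)·8 + (2/7)·12 = 94/21
E[X²] = (2/7)·25 + (2/21)·4 + (1/3)·64 + (2/7)·144 = 70
Var(X) = 70 − (94/21)² = 22034/441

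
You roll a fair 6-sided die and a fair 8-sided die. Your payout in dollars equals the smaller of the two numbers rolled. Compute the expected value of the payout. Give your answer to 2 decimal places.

$2.77

Distribution of the smaller of the two numbers rolled: 1 w.p. 13/48, 2 w.p. 11/48, 3 w.p. 3/16, 4 w.p. 7/48, 5 w.p. 5/48, 6 w.p. 1/16
E[payout] = (13/48)·1 + (11/48)·2 + (3/16)·3 + (7/48)·4 + (5/48)·5 + (1/16)·6 = 133/48
≈ $2.77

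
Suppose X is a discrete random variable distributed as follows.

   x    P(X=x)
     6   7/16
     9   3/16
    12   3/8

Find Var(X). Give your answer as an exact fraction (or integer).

E[X] = (7/16)·6 + (3/16)·9 + (3/8)·12 = 141/16
E[X²] = (7/16)·36 + (3/16)·81 + (3/8)·144 = 1359/16
Var(X) = 1359/16 − (141/16)² = 1863/256

1863/256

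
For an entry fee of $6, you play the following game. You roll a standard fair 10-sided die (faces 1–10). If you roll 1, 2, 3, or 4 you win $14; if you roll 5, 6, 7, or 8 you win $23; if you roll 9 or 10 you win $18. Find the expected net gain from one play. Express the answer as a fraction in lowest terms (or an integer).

E[payout] = (2/5)·14 + (1/5)·18 + (2/5)·23 = 92/5
Expected profit = 92/5 − 6 = 62/5

62/5 dollars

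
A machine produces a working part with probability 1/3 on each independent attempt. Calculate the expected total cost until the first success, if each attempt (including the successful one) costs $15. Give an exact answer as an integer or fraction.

$45

E[#attempts] = 1/p = 3; E[cost] = 15·3 = 45.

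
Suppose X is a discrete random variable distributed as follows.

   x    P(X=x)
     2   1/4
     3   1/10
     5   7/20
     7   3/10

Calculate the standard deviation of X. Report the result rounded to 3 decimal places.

E[X] = 93/20, E[X²] = 507/20
Var(X) = E[X²] − (E[X])² = 507/20 − 8649/400 = 1491/400
SD(X) = √(1491/400) ≈ 1.931

1.931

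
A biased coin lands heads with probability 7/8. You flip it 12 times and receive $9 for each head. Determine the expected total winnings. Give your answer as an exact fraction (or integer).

189/2 dollars

E[#heads] = 12·7/8 = 21/2 (linearity over flips).
E[winnings] = 9·21/2 = 189/2.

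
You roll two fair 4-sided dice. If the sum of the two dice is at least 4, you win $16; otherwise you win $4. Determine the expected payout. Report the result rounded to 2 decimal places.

E[payout] = (3/16)·4 + (13/16)·16 = 55/4
≈ $13.75

$13.75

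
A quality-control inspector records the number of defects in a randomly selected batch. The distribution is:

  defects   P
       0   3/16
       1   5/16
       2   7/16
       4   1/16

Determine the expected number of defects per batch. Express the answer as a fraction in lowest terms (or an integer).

E[X] = (3/16)·0 + (5/16)·1 + (7/16)·2 + (1/16)·4
     = 23/16

23/16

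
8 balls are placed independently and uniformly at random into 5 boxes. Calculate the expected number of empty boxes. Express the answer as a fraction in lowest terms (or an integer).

Let Xⱼ=1 if box j is empty. P(Xⱼ=1) = ((5-1)/5)^8 = 65536/390625.
By linearity, E[#empty] = 5·65536/390625 = 65536/78125.

65536/78125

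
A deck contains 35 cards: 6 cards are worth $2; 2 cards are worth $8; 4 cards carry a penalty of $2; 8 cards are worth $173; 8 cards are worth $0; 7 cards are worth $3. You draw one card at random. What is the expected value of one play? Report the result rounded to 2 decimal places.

E[payout] = (6/35)·2 + (2/35)·8 + (4/35)·(-2) + (8/35)·173 + (8/35)·0 + (7/35)·3 = 285/7
≈ $40.71

$40.71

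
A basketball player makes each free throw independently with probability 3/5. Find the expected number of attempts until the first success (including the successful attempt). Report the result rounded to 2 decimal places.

For a geometric distribution, E[trials] = 1/p = 1/(3/5) = 5/3.
≈ 1.67

1.67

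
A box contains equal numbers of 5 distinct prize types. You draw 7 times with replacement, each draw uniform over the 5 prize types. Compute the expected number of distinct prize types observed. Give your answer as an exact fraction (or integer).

61741/15625

Let Xⱼ=1 if type j appears at least once. P(Xⱼ=1) = 1 − ((5−1)/5)^7 = 61741/78125.
E[#distinct] = 5·61741/78125 = 61741/15625.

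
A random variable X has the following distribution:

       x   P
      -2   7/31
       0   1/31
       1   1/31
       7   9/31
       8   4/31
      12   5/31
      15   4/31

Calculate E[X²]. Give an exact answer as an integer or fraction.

2346/31

E[X²] = (7/31)·4 + (1/31)·0 + (1/31)·1 + (9/31)·49 + (4/31)·64 + (5/31)·144 + (4/31)·225
     = 2346/31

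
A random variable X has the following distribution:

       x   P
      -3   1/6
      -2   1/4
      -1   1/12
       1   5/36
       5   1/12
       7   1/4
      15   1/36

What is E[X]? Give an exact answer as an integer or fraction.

59/36

E[X] = (1/6)·(-3) + (1/4)·(-2) + (1/12)·(-1) + (5/36)·1 + (1/12)·5 + (1/4)·7 + (1/36)·15
     = 59/36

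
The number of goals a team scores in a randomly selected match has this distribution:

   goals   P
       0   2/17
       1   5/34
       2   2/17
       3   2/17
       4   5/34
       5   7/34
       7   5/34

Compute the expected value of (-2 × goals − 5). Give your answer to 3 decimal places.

-11.765

E[-2x-5] = (2/17)·(-5) + (5/34)·(-7) + (2/17)·(-9) + (2/17)·(-11) + (5/34)·(-13) + (7/34)·(-15) + (5/34)·(-19)
     = -200/17 ≈ -11.765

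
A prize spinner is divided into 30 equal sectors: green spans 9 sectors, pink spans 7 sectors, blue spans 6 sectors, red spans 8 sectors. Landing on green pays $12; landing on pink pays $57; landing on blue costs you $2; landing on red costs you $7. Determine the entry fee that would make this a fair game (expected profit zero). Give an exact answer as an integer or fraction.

439/30 dollars

E[payout] = (9/30)·12 + (7/30)·57 + (6/30)·(-2) + (8/30)·(-7) = 439/30
Fair fee = E[payout] = 439/30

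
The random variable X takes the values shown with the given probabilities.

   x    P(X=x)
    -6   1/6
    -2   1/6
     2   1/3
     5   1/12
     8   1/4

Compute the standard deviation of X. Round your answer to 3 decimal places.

E[X] = 7/4, E[X²] = 313/12
Var(X) = E[X²] − (E[X])² = 313/12 − 49/16 = 1105/48
SD(X) = √(1105/48) ≈ 4.798

4.798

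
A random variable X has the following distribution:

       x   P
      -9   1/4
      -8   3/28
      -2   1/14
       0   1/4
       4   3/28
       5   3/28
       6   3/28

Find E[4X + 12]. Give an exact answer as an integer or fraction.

E[4x+12] = (1/4)·(-24) + (3/28)·(-20) + (1/14)·4 + (1/4)·12 + (3/28)·28 + (3/28)·32 + (3/28)·36
     = 38/7

38/7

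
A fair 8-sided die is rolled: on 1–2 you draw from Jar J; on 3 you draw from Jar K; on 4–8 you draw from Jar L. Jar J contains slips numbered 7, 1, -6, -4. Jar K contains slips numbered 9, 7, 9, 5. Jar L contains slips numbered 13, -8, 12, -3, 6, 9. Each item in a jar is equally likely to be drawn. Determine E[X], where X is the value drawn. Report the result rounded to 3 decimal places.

E[X | Jar J] = (7 + 1 − 6 − 4)/4 = -1/2
E[X | Jar K] = (9 + 7 + 9 + 5)/4 = 15/2
E[X | Jar L] = (13 − 8 + 12 − 3 + 6 + 9)/6 = 29/6
E[X] = (1/4)·(-1/2) + (1/8)·15/2 + (5/8)·29/6 = 23/6 ≈ 3.833

3.833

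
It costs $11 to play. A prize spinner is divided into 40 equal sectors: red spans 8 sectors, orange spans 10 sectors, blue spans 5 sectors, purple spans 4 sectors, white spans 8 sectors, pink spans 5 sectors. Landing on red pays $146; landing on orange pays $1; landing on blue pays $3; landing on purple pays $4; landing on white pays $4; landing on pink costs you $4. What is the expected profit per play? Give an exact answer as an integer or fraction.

E[payout] = (8/40)·146 + (10/40)·1 + (5/40)·3 + (4/40)·4 + (8/40)·4 + (5/40)·(-4) = 1221/40
Expected profit = 1221/40 − 11 = 781/40

781/40 dollars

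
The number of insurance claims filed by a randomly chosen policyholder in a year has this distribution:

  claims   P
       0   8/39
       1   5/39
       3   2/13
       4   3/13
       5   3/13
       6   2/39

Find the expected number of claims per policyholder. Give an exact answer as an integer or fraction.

E[X] = (8/39)·0 + (5/39)·1 + (2/13)·3 + (3/13)·4 + (3/13)·5 + (2/39)·6
     = 116/39

116/39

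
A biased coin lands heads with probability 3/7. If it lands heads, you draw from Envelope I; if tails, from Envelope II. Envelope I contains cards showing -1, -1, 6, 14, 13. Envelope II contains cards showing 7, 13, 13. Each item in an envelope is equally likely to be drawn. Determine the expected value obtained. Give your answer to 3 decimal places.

E[X | Envelope I] = (-1 − 1 + 6 + 14 + 13)/5 = 31/5
E[X | Envelope II] = (7 + 13 + 13)/3 = 11
E[X] = (3/7)·31/5 + (4/7)·11 = 313/35 ≈ 8.943

8.943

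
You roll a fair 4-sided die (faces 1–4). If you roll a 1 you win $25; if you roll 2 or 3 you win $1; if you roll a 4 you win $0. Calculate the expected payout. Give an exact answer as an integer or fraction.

27/4 dollars

E[payout] = (1/4)·0 + (1/2)·1 + (1/4)·25 = 27/4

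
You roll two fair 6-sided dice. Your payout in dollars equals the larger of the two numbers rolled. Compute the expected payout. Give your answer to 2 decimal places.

Distribution of the larger of the two numbers rolled: 1 w.p. 1/36, 2 w.p. 1/12, 3 w.p. 5/36, 4 w.p. 7/36, 5 w.p. 1/4, 6 w.p. 11/36
E[payout] = (1/36)·1 + (1/12)·2 + (5/36)·3 + (7/36)·4 + (1/4)·5 + (11/36)·6 = 161/36
≈ $4.47

$4.47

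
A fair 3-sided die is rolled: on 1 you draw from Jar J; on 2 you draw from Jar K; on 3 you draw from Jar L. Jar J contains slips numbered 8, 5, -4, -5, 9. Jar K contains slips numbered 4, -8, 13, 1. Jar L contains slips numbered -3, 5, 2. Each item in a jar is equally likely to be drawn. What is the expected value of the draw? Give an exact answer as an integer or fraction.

E[X | Jar J] = (8 + 5 − 4 − 5 + 9)/5 = 13/5
E[X | Jar K] = (4 − 8 + 13 + 1)/4 = 5/2
E[X | Jar L] = (-3 + 5 + 2)/3 = 4/3
E[X] = (1/3)·13/5 + (1/3)·5/2 + (1/3)·4/3 = 193/90

193/90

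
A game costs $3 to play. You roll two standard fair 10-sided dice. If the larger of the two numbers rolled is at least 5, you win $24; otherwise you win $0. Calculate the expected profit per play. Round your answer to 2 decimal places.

$17.16

E[payout] = (4/25)·0 + (21/25)·24 = 504/25
Expected profit = 504/25 − 3 = 429/25 ≈ $17.16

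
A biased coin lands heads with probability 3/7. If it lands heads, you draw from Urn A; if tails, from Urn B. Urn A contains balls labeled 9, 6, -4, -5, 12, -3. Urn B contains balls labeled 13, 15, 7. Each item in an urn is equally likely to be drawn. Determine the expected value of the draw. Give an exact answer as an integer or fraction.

E[X | Urn A] = (9 + 6 − 4 − 5 + 12 − 3)/6 = 5/2
E[X | Urn B] = (13 + 15 + 7)/3 = 35/3
E[X] = (3/7)·5/2 + (4/7)·35/3 = 325/42

325/42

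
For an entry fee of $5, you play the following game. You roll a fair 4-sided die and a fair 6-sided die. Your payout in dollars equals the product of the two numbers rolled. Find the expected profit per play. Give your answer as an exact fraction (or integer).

15/4 dollars

Distribution of the product of the two numbers rolled: 1 w.p. 1/24, 2 w.p. 1/12, 3 w.p. 1/12, 4 w.p. 1/8, 5 w.p. 1/24, 6 w.p. 1/8, …
E[payout] = (1/24)·1 + (1/12)·2 + (1/12)·3 + (1/8)·4 + (1/24)·5 + (1/8)·6 + (1/12)·8 + (1/24)·9 + (1/24)·10 + (1/8)·12 + (1/24)·15 + (1/24)·16 + (1/24)·18 + (1/24)·20 + (1/24)·24 = 35/4
Expected profit = 35/4 − 5 = 15/4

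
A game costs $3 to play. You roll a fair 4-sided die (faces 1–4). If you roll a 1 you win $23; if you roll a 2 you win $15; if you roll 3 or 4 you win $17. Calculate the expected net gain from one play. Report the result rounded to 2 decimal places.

E[payout] = (1/4)·15 + (1/2)·17 + (1/4)·23 = 18
Expected profit = 18 − 3 = 15 ≈ $15.00

$15.00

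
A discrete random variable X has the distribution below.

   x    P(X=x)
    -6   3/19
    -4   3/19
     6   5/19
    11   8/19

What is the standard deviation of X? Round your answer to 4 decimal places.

E[X] = 88/19, E[X²] = 1304/19
Var(X) = E[X²] − (E[X])² = 1304/19 − 7744/361 = 17032/361
SD(X) = √(17032/361) ≈ 6.8688

6.8688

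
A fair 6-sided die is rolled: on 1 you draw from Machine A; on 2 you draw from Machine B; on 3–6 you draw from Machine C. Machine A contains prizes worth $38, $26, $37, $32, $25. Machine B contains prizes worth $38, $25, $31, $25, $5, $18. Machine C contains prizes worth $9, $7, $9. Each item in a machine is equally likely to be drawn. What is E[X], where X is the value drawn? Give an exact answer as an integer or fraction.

443/30 dollars

E[X | Machine A] = (38 + 26 + 37 + 32 + 25)/5 = 158/5
E[X | Machine B] = (38 + 25 + 31 + 25 + 5 + 18)/6 = 71/3
E[X | Machine C] = (9 + 7 + 9)/3 = 25/3
E[X] = (1/6)·158/5 + (1/6)·71/3 + (2/3)·25/3 = 443/30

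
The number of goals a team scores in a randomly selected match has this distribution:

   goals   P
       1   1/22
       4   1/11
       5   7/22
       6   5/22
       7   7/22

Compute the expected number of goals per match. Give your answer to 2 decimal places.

5.59

E[X] = (1/22)·1 + (1/11)·4 + (7/22)·5 + (5/22)·6 + (7/22)·7
     = 123/22 ≈ 5.59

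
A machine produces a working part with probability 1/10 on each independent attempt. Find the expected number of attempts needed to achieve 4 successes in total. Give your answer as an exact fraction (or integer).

40

By linearity (sum of 4 independent geometric waits), E[trials] = 4/p = 4/(1/10) = 40.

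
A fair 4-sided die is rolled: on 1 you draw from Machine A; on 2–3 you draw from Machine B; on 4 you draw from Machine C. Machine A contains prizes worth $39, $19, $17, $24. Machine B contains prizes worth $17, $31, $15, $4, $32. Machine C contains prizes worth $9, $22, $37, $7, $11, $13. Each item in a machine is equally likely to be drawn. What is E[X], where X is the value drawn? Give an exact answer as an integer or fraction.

E[X | Machine A] = (39 + 19 + 17 + 24)/4 = 99/4
E[X | Machine B] = (17 + 31 + 15 + 4 + 32)/5 = 99/5
E[X | Machine C] = (9 + 22 + 37 + 7 + 11 + 13)/6 = 33/2
E[X] = (1/4)·99/4 + (1/2)·99/5 + (1/4)·33/2 = 1617/80

1617/80 dollars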